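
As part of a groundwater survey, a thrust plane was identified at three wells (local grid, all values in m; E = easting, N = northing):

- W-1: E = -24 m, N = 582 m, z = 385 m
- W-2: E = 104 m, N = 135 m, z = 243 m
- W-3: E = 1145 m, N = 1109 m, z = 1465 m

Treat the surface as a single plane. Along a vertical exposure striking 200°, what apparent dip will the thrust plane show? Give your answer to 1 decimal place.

Two edge vectors: W-1→W-2 = (128, -447, -142), W-1→W-3 = (1169, 527, 1080).
Normal n = (W-1→W-2) × (W-1→W-3) = (-407926, -304238, 589999).
So ∂z/∂E = −n_x/n_z = 0.69140 and ∂z/∂N = −n_y/n_z = 0.51566.
Unit vector along 200° is (sin 200°, cos 200°) = (-0.3420, -0.9397).
Slope in that direction = a·(-0.3420) + b·(-0.9397) = −0.72103.
Apparent dip = arctan|0.72103| = 35.8° (true dip is 40.8°, so apparent ≤ true as expected).

35.8°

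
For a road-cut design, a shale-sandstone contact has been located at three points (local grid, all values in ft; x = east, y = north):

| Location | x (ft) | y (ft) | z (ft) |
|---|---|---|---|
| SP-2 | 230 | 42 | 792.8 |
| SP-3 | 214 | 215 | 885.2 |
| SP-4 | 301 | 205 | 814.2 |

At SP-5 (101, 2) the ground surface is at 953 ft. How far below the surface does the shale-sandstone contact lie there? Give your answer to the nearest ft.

80 ft

Let the plane be z = a·x + b·y + c.
SP-3−SP-2: −16a + 173b = 92.4;  SP-4−SP-2: 71a + 163b = 21.4.
Solving gives a = −0.76281, b = 0.46356.
Then c = 792.8 − a·230 − b·42 = 948.78.
At (101, 2): z_contact = −77.0 + 0.9 + 948.78 = 872.7 ft.
Depth below ground = 953 − 872.7 = 80 ft.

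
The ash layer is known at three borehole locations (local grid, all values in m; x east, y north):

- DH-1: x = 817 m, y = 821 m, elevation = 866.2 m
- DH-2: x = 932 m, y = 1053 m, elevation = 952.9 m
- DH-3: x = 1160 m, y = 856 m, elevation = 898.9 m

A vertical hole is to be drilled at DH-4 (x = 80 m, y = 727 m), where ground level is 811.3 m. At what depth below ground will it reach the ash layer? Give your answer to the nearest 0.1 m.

21.8 m

Let the plane be z = a·x + b·y + c.
DH-2−DH-1: 115a + 232b = 86.7;  DH-3−DH-1: 343a + 35b = 32.7.
Solving gives a = 0.060249, b = 0.343842.
Then c = 866.2 − a·817 − b·821 = 534.68.
At (80, 727): z_contact = 4.82 + 249.97 + 534.68 = 789.48 m.
Depth below ground = 811.3 − 789.48 = 21.8 m.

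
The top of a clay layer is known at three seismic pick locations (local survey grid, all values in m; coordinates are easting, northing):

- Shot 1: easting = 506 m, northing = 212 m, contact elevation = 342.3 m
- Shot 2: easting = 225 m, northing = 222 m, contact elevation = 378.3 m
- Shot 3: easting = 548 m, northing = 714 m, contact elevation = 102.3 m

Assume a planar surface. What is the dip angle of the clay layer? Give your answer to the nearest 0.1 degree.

26.0°

Let the plane be z = a·easting + b·northing + c.
Shot 2−Shot 1: −281a + 10b = 36;  Shot 3−Shot 1: 42a + 502b = −240.
Solving gives a = −0.14470, b = −0.46598.
Gradient magnitude |∇z| = √(a² + b²) = √(0.02094 + 0.21714) = 0.48793.
True dip = arctan(0.48793) = 26.0°, dipping toward NNE (azimuth ≈ 017°).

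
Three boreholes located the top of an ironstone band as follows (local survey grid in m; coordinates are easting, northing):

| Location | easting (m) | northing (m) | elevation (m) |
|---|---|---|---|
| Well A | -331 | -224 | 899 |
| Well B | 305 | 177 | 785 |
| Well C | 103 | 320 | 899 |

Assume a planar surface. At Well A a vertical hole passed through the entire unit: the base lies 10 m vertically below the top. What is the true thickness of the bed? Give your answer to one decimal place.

Two edge vectors: Well A→Well B = (636, 401, -114), Well A→Well C = (434, 544, 0).
Normal n = (Well A→Well B) × (Well A→Well C) = (62016, -49476, 171950).
So ∂z/∂easting = −n_x/n_z = −0.36066 and ∂z/∂northing = −n_y/n_z = 0.28773.
|∇z| = √(a²+b²) = 0.46138, so dip δ = arctan(0.46138) = 24.77°.
True thickness = vertical thickness × cos δ = 10 × cos 24.77° = 9.1 m.

9.1 m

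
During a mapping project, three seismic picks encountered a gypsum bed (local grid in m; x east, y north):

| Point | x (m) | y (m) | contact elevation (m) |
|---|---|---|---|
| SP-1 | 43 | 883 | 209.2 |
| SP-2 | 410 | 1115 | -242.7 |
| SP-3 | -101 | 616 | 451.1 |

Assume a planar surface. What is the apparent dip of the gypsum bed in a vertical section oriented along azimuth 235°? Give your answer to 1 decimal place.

Let the plane be z = a·x + b·y + c.
SP-2−SP-1: 367a + 232b = −451.9;  SP-3−SP-1: −144a − 267b = 241.9.
Solving gives a = −0.99931, b = −0.36704.
Unit vector along 235° is (sin 235°, cos 235°) = (-0.8192, -0.5736).
Slope in that direction = a·(-0.8192) + b·(-0.5736) = 1.02911.
Apparent dip = arctan|1.02911| = 45.8° (true dip is 46.8°, so apparent ≤ true as expected).

45.8°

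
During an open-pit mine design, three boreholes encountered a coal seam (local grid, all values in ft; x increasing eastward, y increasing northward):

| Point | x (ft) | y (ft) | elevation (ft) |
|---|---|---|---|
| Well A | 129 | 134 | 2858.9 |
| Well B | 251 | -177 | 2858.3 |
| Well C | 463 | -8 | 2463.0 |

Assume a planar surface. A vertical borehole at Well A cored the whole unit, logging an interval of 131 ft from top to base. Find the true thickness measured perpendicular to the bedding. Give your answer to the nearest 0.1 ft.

Two edge vectors: Well A→Well B = (122, -311, -0.6), Well A→Well C = (334, -142, -395.9).
Normal n = (Well A→Well B) × (Well A→Well C) = (123039.7, 48099.4, 86550).
So ∂z/∂x = −n_x/n_z = −1.42160 and ∂z/∂y = −n_y/n_z = −0.55574.
|∇z| = √(a²+b²) = 1.52637, so dip δ = arctan(1.52637) = 56.77°.
True thickness = vertical thickness × cos δ = 131 × cos 56.77° = 71.8 ft.

71.8 ft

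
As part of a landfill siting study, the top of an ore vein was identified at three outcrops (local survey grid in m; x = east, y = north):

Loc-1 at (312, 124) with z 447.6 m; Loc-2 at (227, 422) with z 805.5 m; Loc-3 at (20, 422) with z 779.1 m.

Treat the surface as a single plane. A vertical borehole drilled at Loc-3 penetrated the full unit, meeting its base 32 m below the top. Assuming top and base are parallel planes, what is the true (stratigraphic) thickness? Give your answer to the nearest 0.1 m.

20.0 m

Let the plane be z = a·x + b·y + c.
Loc-2−Loc-1: −85a + 298b = 357.9;  Loc-3−Loc-1: −292a + 298b = 331.5.
Solving gives a = 0.12754, b = 1.23738.
|∇z| = √(a²+b²) = 1.24394, so dip δ = arctan(1.24394) = 51.20°.
True thickness = vertical thickness × cos δ = 32 × cos 51.20° = 20.0 m.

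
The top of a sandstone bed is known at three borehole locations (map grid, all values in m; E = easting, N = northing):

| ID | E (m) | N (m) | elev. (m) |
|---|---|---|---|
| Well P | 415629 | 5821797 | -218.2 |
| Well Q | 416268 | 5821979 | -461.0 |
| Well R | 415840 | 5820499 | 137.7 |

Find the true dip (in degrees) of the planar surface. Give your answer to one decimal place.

23.3°

Let the plane be z = a·E + b·N + c.
Well Q−Well P: 639a + 182b = −242.8;  Well R−Well P: 211a − 1298b = 355.9.
Solving gives a = −0.28852, b = −0.32109.
Gradient magnitude |∇z| = √(a² + b²) = √(0.08324 + 0.10310) = 0.43167.
True dip = arctan(0.43167) = 23.3°, dipping toward NE (azimuth ≈ 042°).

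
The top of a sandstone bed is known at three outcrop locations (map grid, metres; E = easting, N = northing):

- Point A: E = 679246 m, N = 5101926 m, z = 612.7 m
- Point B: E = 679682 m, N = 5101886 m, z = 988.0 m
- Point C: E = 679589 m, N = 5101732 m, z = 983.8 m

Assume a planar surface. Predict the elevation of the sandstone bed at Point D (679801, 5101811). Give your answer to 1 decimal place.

Let the plane be z = a·E + b·N + c.
Point B−Point A: 436a − 40b = 375.3;  Point C−Point A: 343a − 194b = 371.1.
Solving gives a = 0.817963987, b = −0.466692538.
Then c = 612.7 − a·679246 − b·5101926 = 1826044.73.
At (679801, 5101811): z = 556052.7 − 2380977.1 + 1826044.73 = 1120.3 m.

1120.3 m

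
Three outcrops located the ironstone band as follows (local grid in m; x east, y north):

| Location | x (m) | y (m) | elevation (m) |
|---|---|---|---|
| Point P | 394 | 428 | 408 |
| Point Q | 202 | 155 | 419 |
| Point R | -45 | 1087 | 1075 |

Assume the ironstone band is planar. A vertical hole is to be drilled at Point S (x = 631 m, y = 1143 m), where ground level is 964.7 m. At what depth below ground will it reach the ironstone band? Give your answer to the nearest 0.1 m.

381.2 m

Two edge vectors: Point P→Point Q = (-192, -273, 11), Point P→Point R = (-439, 659, 667).
Normal n = (Point P→Point Q) × (Point P→Point R) = (-189340, 123235, -246375).
So ∂z/∂x = −n_x/n_z = −0.768503 and ∂z/∂y = −n_y/n_z = 0.500193.
Intercept c from Point P: 408 + 302.79 − 214.08 = 496.71.
At (631, 1143): z_contact = −484.93 + 571.72 + 496.71 = 583.50 m.
Depth below ground = 964.7 − 583.50 = 381.2 m.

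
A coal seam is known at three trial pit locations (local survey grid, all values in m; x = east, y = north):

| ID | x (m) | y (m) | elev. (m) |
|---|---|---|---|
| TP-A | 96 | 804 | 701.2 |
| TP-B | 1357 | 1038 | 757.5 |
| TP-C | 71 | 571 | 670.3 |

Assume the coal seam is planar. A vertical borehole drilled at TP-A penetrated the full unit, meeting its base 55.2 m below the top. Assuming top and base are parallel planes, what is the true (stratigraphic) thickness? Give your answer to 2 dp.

Let the plane be z = a·x + b·y + c.
TP-B−TP-A: 1261a + 234b = 56.3;  TP-C−TP-A: −25a − 233b = −30.9.
Solving gives a = 0.02044, b = 0.13042.
|∇z| = √(a²+b²) = 0.13202, so dip δ = arctan(0.13202) = 7.52°.
True thickness = vertical thickness × cos δ = 55.2 × cos 7.52° = 54.73 m.

54.73 m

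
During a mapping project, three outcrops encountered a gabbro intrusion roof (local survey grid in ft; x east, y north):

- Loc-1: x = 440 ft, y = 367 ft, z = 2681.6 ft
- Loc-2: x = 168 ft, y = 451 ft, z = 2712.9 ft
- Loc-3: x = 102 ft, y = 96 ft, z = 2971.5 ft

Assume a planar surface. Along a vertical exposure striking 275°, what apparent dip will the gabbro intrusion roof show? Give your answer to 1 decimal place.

14.7°

Two edge vectors: Loc-1→Loc-2 = (-272, 84, 31.3), Loc-1→Loc-3 = (-338, -271, 289.9).
Normal n = (Loc-1→Loc-2) × (Loc-1→Loc-3) = (32833.9, 68273.4, 102104).
So ∂z/∂x = −n_x/n_z = −0.32157 and ∂z/∂y = −n_y/n_z = −0.66867.
Unit vector along 275° is (sin 275°, cos 275°) = (-0.9962, 0.0872).
Slope in that direction = a·(-0.9962) + b·(0.0872) = 0.26207.
Apparent dip = arctan|0.26207| = 14.7° (true dip is 36.6°, so apparent ≤ true as expected).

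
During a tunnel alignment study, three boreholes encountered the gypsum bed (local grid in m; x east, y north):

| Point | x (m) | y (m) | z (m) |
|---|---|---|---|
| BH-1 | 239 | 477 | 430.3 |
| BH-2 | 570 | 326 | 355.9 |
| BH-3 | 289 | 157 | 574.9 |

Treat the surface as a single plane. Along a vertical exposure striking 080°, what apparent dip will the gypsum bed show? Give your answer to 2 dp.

28.72°

Let the plane be z = a·x + b·y + c.
BH-2−BH-1: 331a − 151b = −74.4;  BH-3−BH-1: 50a − 320b = 144.6.
Solving gives a = −0.46399, b = −0.52437.
Unit vector along 080° is (sin 80°, cos 80°) = (0.9848, 0.1736).
Slope in that direction = a·(0.9848) + b·(0.1736) = −0.54800.
Apparent dip = arctan|0.54800| = 28.72° (true dip is 35.0°, so apparent ≤ true as expected).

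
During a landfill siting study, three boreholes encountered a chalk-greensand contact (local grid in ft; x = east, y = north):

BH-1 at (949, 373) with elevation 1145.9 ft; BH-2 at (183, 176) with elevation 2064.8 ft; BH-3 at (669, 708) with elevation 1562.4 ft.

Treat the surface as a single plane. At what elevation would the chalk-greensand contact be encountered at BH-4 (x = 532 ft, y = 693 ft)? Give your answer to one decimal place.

Let the plane be z = a·x + b·y + c.
BH-2−BH-1: −766a − 197b = 918.9;  BH-3−BH-1: −280a + 335b = 416.5.
Solving gives a = −1.25054, b = 0.19805.
Then c = 1145.9 − a·949 − b·373 = 2258.79.
At (532, 693): z = −665.3 + 137.3 + 2258.79 = 1730.8 ft.

1730.8 ft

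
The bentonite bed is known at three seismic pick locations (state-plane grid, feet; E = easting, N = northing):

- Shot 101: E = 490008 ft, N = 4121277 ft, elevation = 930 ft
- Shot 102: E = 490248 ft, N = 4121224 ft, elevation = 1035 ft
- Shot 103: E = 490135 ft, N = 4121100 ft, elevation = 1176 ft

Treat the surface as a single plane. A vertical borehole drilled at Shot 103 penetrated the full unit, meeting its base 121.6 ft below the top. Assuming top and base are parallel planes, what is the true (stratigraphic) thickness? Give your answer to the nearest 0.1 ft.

Let the plane be z = a·E + b·N + c.
Shot 102−Shot 101: 240a − 53b = 105;  Shot 103−Shot 101: 127a − 177b = 246.
Solving gives a = 0.15517, b = −1.27850.
|∇z| = √(a²+b²) = 1.28788, so dip δ = arctan(1.28788) = 52.17°.
True thickness = vertical thickness × cos δ = 121.6 × cos 52.17° = 74.6 ft.

74.6 ft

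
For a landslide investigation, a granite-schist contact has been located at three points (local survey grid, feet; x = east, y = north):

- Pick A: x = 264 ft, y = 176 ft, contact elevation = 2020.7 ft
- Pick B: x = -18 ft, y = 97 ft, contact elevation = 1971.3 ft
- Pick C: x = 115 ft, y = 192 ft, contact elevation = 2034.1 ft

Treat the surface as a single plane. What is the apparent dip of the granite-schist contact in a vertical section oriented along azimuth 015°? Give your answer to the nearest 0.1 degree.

33.3°

Let the plane be z = a·x + b·y + c.
Pick B−Pick A: −282a − 79b = −49.4;  Pick C−Pick A: −149a + 16b = 13.4.
Solving gives a = −0.01647, b = 0.68411.
Unit vector along 015° is (sin 15°, cos 15°) = (0.2588, 0.9659).
Slope in that direction = a·(0.2588) + b·(0.9659) = 0.65654.
Apparent dip = arctan|0.65654| = 33.3° (true dip is 34.4°, so apparent ≤ true as expected).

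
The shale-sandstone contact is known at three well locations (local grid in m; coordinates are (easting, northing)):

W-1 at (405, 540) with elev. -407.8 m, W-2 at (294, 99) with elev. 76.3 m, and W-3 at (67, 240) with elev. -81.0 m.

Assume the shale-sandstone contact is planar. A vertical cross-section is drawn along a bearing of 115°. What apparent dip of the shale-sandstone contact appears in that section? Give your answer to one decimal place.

25.3°

Let the plane be z = a·E + b·N + c.
W-2−W-1: −111a − 441b = 484.1;  W-3−W-1: −338a − 300b = 326.8.
Solving gives a = 0.00960, b = −1.10015.
Unit vector along 115° is (sin 115°, cos 115°) = (0.9063, -0.4226).
Slope in that direction = a·(0.9063) + b·(-0.4226) = 0.47364.
Apparent dip = arctan|0.47364| = 25.3° (true dip is 47.7°, so apparent ≤ true as expected).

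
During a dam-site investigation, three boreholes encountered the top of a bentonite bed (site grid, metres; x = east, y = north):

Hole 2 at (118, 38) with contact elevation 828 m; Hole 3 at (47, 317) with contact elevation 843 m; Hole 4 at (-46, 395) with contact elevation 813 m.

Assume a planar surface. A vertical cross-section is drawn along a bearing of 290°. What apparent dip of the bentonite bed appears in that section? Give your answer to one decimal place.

Two edge vectors: Hole 2→Hole 3 = (-71, 279, 15), Hole 2→Hole 4 = (-164, 357, -15).
Normal n = (Hole 2→Hole 3) × (Hole 2→Hole 4) = (-9540, -3525, 20409).
So ∂z/∂x = −n_x/n_z = 0.46744 and ∂z/∂y = −n_y/n_z = 0.17272.
Unit vector along 290° is (sin 290°, cos 290°) = (-0.9397, 0.3420).
Slope in that direction = a·(-0.9397) + b·(0.3420) = −0.38018.
Apparent dip = arctan|0.38018| = 20.8° (true dip is 26.5°, so apparent ≤ true as expected).

20.8°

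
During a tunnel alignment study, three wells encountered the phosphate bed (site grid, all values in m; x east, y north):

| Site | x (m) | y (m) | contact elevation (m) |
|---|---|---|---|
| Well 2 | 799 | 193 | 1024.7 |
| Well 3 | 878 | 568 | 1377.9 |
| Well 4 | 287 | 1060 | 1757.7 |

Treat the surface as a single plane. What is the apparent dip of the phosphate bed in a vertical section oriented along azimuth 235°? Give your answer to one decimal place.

Let the plane be z = a·x + b·y + c.
Well 3−Well 2: 79a + 375b = 353.2;  Well 4−Well 2: −512a + 867b = 733.
Solving gives a = 0.12035, b = 0.91651.
Unit vector along 235° is (sin 235°, cos 235°) = (-0.8192, -0.5736).
Slope in that direction = a·(-0.8192) + b·(-0.5736) = −0.62427.
Apparent dip = arctan|0.62427| = 32.0° (true dip is 42.7°, so apparent ≤ true as expected).

32.0°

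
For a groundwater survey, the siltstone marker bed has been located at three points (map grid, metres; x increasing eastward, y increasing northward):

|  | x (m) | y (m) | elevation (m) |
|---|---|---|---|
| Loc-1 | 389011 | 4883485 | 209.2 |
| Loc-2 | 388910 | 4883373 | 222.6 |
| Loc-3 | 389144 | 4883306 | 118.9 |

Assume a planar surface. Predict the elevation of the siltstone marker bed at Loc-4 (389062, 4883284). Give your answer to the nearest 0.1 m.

Let the plane be z = a·x + b·y + c.
Loc-2−Loc-1: −101a − 112b = 13.4;  Loc-3−Loc-1: 133a − 179b = −90.3.
Solving gives a = −0.379445034, b = 0.222535254.
Then c = 209.2 − a·389011 − b·4883485 = −938930.08.
At (389062, 4883284): z = −147627.6 + 1086702.8 − 938930.08 = 145.1 m.

145.1 m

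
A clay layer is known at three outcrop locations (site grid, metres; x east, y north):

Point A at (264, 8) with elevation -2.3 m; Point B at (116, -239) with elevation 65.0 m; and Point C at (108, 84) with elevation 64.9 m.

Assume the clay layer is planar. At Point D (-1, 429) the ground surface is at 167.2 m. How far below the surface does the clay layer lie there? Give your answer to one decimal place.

58.6 m

Let the plane be z = a·x + b·y + c.
Point B−Point A: −148a − 247b = 67.3;  Point C−Point A: −156a + 76b = 67.2.
Solving gives a = −0.43618, b = −0.01111.
Then c = -2.3 − a·264 − b·8 = 112.94.
At (-1, 429): z_contact = 0.44 − 4.77 + 112.94 = 108.61 m.
Depth below ground = 167.2 − 108.61 = 58.6 m.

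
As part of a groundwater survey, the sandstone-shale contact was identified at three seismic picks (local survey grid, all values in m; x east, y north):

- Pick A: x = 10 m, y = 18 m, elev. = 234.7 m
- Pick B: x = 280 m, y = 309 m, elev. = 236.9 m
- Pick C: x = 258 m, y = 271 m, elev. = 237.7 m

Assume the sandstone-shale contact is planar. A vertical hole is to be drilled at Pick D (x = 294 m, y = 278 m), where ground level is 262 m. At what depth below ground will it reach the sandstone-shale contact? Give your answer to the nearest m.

22 m

Let the plane be z = a·x + b·y + c.
Pick B−Pick A: 270a + 291b = 2.2;  Pick C−Pick A: 248a + 253b = 3.
Solving gives a = 0.08201, b = −0.06853.
Then c = 234.7 − a·10 − b·18 = 235.11.
At (294, 278): z_contact = 24.1 − 19.1 + 235.11 = 240.2 m.
Depth below ground = 262 − 240.2 = 22 m.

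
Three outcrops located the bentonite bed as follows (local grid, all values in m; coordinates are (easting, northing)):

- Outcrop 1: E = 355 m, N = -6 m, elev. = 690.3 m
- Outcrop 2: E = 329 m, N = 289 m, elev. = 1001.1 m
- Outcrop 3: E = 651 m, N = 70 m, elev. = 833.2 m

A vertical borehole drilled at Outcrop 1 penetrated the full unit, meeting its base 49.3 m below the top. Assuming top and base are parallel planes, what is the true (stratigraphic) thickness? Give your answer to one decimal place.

33.3 m

Two edge vectors: Outcrop 1→Outcrop 2 = (-26, 295, 310.8), Outcrop 1→Outcrop 3 = (296, 76, 142.9).
Normal n = (Outcrop 1→Outcrop 2) × (Outcrop 1→Outcrop 3) = (18534.7, 95712.2, -89296).
So ∂z/∂E = −n_x/n_z = 0.20756 and ∂z/∂N = −n_y/n_z = 1.07185.
|∇z| = √(a²+b²) = 1.09177, so dip δ = arctan(1.09177) = 47.51°.
True thickness = vertical thickness × cos δ = 49.3 × cos 47.51° = 33.3 m.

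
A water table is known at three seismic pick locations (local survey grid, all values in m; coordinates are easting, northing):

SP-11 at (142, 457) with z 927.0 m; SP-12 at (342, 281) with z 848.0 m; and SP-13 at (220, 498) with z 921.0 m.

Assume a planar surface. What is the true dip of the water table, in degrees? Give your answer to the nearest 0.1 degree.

16.7°

Two edge vectors: SP-11→SP-12 = (200, -176, -79), SP-11→SP-13 = (78, 41, -6).
Normal n = (SP-11→SP-12) × (SP-11→SP-13) = (4295, -4962, 21928).
So ∂z/∂easting = −n_x/n_z = −0.19587 and ∂z/∂northing = −n_y/n_z = 0.22629.
Gradient magnitude |∇z| = √(a² + b²) = √(0.03836 + 0.05121) = 0.29928.
True dip = arctan(0.29928) = 16.7°, dipping toward SE (azimuth ≈ 139°).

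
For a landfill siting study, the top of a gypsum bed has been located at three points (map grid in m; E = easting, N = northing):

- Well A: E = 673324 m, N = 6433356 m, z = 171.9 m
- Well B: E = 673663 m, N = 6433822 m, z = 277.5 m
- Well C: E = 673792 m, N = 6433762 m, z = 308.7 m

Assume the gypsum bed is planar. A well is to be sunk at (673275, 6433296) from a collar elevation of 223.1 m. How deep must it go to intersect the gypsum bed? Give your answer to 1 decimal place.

66.2 m

Let the plane be z = a·E + b·N + c.
Well B−Well A: 339a + 466b = 105.6;  Well C−Well A: 468a + 406b = 136.8.
Solving gives a = 0.259467522, b = 0.037855172.
Then c = 171.9 − a·673324 − b·6433356 = −418069.61.
At (673275, 6433296): z_contact = 174693.00 + 243533.53 − 418069.61 = 156.91 m.
Depth below ground = 223.1 − 156.91 = 66.2 m.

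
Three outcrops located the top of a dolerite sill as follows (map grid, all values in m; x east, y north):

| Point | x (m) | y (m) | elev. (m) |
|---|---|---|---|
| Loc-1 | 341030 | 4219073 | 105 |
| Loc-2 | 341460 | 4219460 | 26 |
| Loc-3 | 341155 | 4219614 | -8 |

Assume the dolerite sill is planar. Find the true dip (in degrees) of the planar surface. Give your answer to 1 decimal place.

Two edge vectors: Loc-1→Loc-2 = (430, 387, -79), Loc-1→Loc-3 = (125, 541, -113).
Normal n = (Loc-1→Loc-2) × (Loc-1→Loc-3) = (-992, 38715, 184255).
So ∂z/∂x = −n_x/n_z = 0.00538 and ∂z/∂y = −n_y/n_z = −0.21012.
Gradient magnitude |∇z| = √(a² + b²) = √(0.00003 + 0.04415) = 0.21019.
True dip = arctan(0.21019) = 11.9°, dipping toward N (azimuth ≈ 359°).

11.9°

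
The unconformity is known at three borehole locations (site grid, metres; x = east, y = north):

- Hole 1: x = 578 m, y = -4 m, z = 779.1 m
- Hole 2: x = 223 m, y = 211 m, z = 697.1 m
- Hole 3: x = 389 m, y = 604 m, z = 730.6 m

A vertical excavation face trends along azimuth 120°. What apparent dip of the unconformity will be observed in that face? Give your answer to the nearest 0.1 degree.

11.3°

Let the plane be z = a·x + b·y + c.
Hole 2−Hole 1: −355a + 215b = −82;  Hole 3−Hole 1: −189a + 608b = −48.5.
Solving gives a = 0.22504, b = −0.00981.
Unit vector along 120° is (sin 120°, cos 120°) = (0.8660, -0.5000).
Slope in that direction = a·(0.8660) + b·(-0.5000) = 0.19980.
Apparent dip = arctan|0.19980| = 11.3° (true dip is 12.7°, so apparent ≤ true as expected).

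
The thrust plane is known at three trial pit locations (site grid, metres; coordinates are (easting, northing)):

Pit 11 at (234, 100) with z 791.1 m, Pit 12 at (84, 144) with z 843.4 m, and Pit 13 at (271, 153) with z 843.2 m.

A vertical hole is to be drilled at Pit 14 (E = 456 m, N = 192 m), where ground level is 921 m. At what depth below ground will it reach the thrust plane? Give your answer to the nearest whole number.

Let the plane be z = a·E + b·N + c.
Pit 12−Pit 11: −150a + 44b = 52.3;  Pit 13−Pit 11: 37a + 53b = 52.1.
Solving gives a = −0.05006, b = 1.01797.
Then c = 791.1 − a·234 − b·100 = 701.02.
At (456, 192): z_contact = −22.8 + 195.4 + 701.02 = 873.6 m.
Depth below ground = 921 − 873.6 = 47 m.

47 m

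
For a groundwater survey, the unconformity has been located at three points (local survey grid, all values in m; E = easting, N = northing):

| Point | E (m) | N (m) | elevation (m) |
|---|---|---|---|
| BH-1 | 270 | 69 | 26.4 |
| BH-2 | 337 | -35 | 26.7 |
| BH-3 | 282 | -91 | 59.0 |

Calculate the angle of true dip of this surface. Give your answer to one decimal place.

Let the plane be z = a·E + b·N + c.
BH-2−BH-1: 67a − 104b = 0.3;  BH-3−BH-1: 12a − 160b = 32.6.
Solving gives a = −0.35287, b = −0.23022.
Gradient magnitude |∇z| = √(a² + b²) = √(0.12452 + 0.05300) = 0.42133.
True dip = arctan(0.42133) = 22.8°, dipping toward ENE (azimuth ≈ 057°).

22.8°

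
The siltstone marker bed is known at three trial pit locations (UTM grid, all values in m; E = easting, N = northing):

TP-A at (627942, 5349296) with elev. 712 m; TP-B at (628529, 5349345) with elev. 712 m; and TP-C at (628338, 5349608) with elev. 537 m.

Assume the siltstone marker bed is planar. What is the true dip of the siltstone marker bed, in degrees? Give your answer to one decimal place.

Two edge vectors: TP-A→TP-B = (587, 49, 0), TP-A→TP-C = (396, 312, -175).
Normal n = (TP-A→TP-B) × (TP-A→TP-C) = (-8575, 102725, 163740).
So ∂z/∂E = −n_x/n_z = 0.05237 and ∂z/∂N = −n_y/n_z = −0.62737.
Gradient magnitude |∇z| = √(a² + b²) = √(0.00274 + 0.39359) = 0.62955.
True dip = arctan(0.62955) = 32.2°, dipping toward N (azimuth ≈ 355°).

32.2°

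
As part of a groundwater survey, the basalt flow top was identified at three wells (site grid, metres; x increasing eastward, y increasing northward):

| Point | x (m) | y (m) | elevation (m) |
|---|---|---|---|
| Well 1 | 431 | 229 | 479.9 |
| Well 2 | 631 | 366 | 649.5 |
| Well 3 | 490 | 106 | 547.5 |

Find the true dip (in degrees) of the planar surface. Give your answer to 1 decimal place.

42.9°

Two edge vectors: Well 1→Well 2 = (200, 137, 169.6), Well 1→Well 3 = (59, -123, 67.6).
Normal n = (Well 1→Well 2) × (Well 1→Well 3) = (30122, -3513.6, -32683).
So ∂z/∂x = −n_x/n_z = 0.92164 and ∂z/∂y = −n_y/n_z = −0.10751.
Gradient magnitude |∇z| = √(a² + b²) = √(0.84942 + 0.01156) = 0.92789.
True dip = arctan(0.92789) = 42.9°, dipping toward W (azimuth ≈ 277°).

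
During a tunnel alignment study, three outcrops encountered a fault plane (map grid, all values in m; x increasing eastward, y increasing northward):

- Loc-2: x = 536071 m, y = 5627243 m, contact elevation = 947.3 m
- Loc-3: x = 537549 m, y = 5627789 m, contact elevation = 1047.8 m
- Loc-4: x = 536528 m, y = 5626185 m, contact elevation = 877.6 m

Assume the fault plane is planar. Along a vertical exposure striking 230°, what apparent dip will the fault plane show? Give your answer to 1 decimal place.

Let the plane be z = a·x + b·y + c.
Loc-3−Loc-2: 1478a + 546b = 100.5;  Loc-4−Loc-2: 457a − 1058b = −69.7.
Solving gives a = 0.03765, b = 0.08214.
Unit vector along 230° is (sin 230°, cos 230°) = (-0.7660, -0.6428).
Slope in that direction = a·(-0.7660) + b·(-0.6428) = −0.08164.
Apparent dip = arctan|0.08164| = 4.7° (true dip is 5.2°, so apparent ≤ true as expected).

4.7°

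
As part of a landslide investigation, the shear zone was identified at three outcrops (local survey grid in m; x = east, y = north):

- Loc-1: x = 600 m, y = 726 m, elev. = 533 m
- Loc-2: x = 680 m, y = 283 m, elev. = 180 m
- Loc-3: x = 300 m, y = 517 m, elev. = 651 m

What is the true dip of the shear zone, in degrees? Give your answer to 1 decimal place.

Two edge vectors: Loc-1→Loc-2 = (80, -443, -353), Loc-1→Loc-3 = (-300, -209, 118).
Normal n = (Loc-1→Loc-2) × (Loc-1→Loc-3) = (-126051, 96460, -149620).
So ∂z/∂x = −n_x/n_z = −0.84247 and ∂z/∂y = −n_y/n_z = 0.64470.
Gradient magnitude |∇z| = √(a² + b²) = √(0.70976 + 0.41564) = 1.06085.
True dip = arctan(1.06085) = 46.7°, dipping toward SE (azimuth ≈ 127°).

46.7°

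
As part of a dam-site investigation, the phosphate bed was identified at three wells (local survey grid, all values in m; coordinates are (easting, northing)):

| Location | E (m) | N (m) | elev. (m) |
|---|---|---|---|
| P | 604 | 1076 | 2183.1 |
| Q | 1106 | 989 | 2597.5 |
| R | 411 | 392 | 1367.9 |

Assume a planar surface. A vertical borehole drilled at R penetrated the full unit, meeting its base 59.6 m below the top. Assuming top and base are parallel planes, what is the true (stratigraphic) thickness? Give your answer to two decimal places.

Let the plane be z = a·E + b·N + c.
Q−P: 502a − 87b = 414.4;  R−P: −193a − 684b = −815.2.
Solving gives a = 0.98393, b = 0.91418.
|∇z| = √(a²+b²) = 1.34308, so dip δ = arctan(1.34308) = 53.33°.
True thickness = vertical thickness × cos δ = 59.6 × cos 53.33° = 35.59 m.

35.59 m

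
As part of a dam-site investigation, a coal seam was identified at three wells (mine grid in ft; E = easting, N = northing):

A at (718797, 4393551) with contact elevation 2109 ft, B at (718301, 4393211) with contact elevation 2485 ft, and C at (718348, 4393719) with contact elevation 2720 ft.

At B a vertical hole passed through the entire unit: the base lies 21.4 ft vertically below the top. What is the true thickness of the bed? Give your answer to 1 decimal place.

13.2 ft

Let the plane be z = a·E + b·N + c.
B−A: −496a − 340b = 376;  C−A: −449a + 168b = 611.
Solving gives a = −1.14797, b = 0.56881.
|∇z| = √(a²+b²) = 1.28117, so dip δ = arctan(1.28117) = 52.03°.
True thickness = vertical thickness × cos δ = 21.4 × cos 52.03° = 13.2 ft.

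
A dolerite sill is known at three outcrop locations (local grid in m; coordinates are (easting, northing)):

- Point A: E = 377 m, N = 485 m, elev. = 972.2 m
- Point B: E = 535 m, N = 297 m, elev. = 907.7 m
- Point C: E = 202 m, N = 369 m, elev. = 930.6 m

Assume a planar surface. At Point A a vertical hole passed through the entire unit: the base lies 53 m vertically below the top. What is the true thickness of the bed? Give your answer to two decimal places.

Let the plane be z = a·E + b·N + c.
Point B−Point A: 158a − 188b = −64.5;  Point C−Point A: −175a − 116b = −41.6.
Solving gives a = 0.00661, b = 0.34864.
|∇z| = √(a²+b²) = 0.34871, so dip δ = arctan(0.34871) = 19.22°.
True thickness = vertical thickness × cos δ = 53 × cos 19.22° = 50.04 m.

50.04 m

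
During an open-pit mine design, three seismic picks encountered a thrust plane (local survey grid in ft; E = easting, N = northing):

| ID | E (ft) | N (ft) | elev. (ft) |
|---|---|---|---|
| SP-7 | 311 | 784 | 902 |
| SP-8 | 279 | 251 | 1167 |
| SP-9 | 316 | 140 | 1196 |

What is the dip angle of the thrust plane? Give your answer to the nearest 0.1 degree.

37.1°

Two edge vectors: SP-7→SP-8 = (-32, -533, 265), SP-7→SP-9 = (5, -644, 294).
Normal n = (SP-7→SP-8) × (SP-7→SP-9) = (13958, 10733, 23273).
So ∂z/∂E = −n_x/n_z = −0.59975 and ∂z/∂N = −n_y/n_z = −0.46118.
Gradient magnitude |∇z| = √(a² + b²) = √(0.35970 + 0.21269) = 0.75656.
True dip = arctan(0.75656) = 37.1°, dipping toward NE (azimuth ≈ 052°).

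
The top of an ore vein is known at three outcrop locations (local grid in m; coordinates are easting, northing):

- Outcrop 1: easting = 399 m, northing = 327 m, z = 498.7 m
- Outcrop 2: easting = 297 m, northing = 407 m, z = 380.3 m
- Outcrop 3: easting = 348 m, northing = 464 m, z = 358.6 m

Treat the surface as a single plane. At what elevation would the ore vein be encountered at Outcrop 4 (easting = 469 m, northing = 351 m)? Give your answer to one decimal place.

Let the plane be z = a·easting + b·northing + c.
Outcrop 2−Outcrop 1: −102a + 80b = −118.4;  Outcrop 3−Outcrop 1: −51a + 137b = −140.1.
Solving gives a = 0.50665, b = −0.83402.
Then c = 498.7 − a·399 − b·327 = 569.27.
At (469, 351): z = 237.6 − 292.7 + 569.27 = 514.1 m.

514.1 m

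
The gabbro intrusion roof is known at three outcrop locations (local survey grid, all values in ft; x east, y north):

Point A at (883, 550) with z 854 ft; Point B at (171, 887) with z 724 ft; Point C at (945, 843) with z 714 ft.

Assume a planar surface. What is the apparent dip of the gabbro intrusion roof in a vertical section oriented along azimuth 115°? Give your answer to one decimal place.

Let the plane be z = a·x + b·y + c.
Point B−Point A: −712a + 337b = −130;  Point C−Point A: 62a + 293b = −140.
Solving gives a = −0.03961, b = −0.46943.
Unit vector along 115° is (sin 115°, cos 115°) = (0.9063, -0.4226).
Slope in that direction = a·(0.9063) + b·(-0.4226) = 0.16250.
Apparent dip = arctan|0.16250| = 9.2° (true dip is 25.2°, so apparent ≤ true as expected).

9.2°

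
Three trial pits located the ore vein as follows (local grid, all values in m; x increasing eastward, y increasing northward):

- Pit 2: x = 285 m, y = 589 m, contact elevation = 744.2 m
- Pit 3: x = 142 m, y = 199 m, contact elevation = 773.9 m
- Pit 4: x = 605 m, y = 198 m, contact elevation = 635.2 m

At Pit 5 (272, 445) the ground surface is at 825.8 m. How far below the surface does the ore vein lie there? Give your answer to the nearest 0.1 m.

Two edge vectors: Pit 2→Pit 3 = (-143, -390, 29.7), Pit 2→Pit 4 = (320, -391, -109).
Normal n = (Pit 2→Pit 3) × (Pit 2→Pit 4) = (54122.7, -6083, 180713).
So ∂z/∂x = −n_x/n_z = −0.29950 and ∂z/∂y = −n_y/n_z = 0.03366.
Intercept c from Pit 2: 744.2 + 85.36 − 19.83 = 809.73.
At (272, 445): z_contact = −81.46 + 14.98 + 809.73 = 743.25 m.
Depth below ground = 825.8 − 743.25 = 82.6 m.

82.6 m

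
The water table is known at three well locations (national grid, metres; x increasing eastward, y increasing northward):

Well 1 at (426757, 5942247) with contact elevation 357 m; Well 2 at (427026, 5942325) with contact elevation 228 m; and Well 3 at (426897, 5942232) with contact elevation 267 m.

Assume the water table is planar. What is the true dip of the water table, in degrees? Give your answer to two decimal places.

Let the plane be z = a·x + b·y + c.
Well 2−Well 1: 269a + 78b = −129;  Well 3−Well 1: 140a − 15b = −90.
Solving gives a = −0.59880, b = 0.41123.
Gradient magnitude |∇z| = √(a² + b²) = √(0.35856 + 0.16911) = 0.72641.
True dip = arctan(0.72641) = 35.99°, dipping toward SE (azimuth ≈ 124°).

35.99°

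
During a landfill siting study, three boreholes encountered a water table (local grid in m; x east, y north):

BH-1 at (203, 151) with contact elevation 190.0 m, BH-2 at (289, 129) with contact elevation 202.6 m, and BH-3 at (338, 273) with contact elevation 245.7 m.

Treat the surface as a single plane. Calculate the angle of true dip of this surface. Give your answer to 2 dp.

17.11°

Two edge vectors: BH-1→BH-2 = (86, -22, 12.6), BH-1→BH-3 = (135, 122, 55.7).
Normal n = (BH-1→BH-2) × (BH-1→BH-3) = (-2762.6, -3089.2, 13462).
So ∂z/∂x = −n_x/n_z = 0.20521 and ∂z/∂y = −n_y/n_z = 0.22948.
Gradient magnitude |∇z| = √(a² + b²) = √(0.04211 + 0.05266) = 0.30785.
True dip = arctan(0.30785) = 17.11°, dipping toward SW (azimuth ≈ 222°).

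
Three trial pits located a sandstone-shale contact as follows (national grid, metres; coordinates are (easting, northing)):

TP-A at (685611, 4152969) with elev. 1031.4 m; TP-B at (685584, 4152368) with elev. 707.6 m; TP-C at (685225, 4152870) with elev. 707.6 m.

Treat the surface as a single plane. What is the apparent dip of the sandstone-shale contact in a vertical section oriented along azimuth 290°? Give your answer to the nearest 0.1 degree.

26.2°

Two edge vectors: TP-A→TP-B = (-27, -601, -323.8), TP-A→TP-C = (-386, -99, -323.8).
Normal n = (TP-A→TP-B) × (TP-A→TP-C) = (162547.6, 116244.2, -229313).
So ∂z/∂E = −n_x/n_z = 0.70885 and ∂z/∂N = −n_y/n_z = 0.50692.
Unit vector along 290° is (sin 290°, cos 290°) = (-0.9397, 0.3420).
Slope in that direction = a·(-0.9397) + b·(0.3420) = −0.49272.
Apparent dip = arctan|0.49272| = 26.2° (true dip is 41.1°, so apparent ≤ true as expected).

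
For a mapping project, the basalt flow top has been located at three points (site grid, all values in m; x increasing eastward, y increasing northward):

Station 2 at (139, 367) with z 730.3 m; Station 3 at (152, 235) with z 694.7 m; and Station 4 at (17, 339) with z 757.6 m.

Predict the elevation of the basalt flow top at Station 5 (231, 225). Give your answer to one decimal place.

670.2 m

Two edge vectors: Station 2→Station 3 = (13, -132, -35.6), Station 2→Station 4 = (-122, -28, 27.3).
Normal n = (Station 2→Station 3) × (Station 2→Station 4) = (-4600.4, 3988.3, -16468).
So ∂z/∂x = −n_x/n_z = −0.27935 and ∂z/∂y = −n_y/n_z = 0.24218.
Intercept c from Station 2: 730.3 + 38.83 − 88.88 = 680.25.
At (231, 225): z = −64.5 + 54.5 + 680.25 = 670.2 m.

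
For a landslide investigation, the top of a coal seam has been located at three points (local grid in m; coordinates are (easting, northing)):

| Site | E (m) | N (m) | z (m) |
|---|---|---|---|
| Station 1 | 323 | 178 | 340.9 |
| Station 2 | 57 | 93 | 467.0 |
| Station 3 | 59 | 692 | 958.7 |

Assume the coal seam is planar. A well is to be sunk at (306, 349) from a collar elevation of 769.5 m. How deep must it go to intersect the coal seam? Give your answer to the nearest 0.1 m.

Two edge vectors: Station 1→Station 2 = (-266, -85, 126.1), Station 1→Station 3 = (-264, 514, 617.8).
Normal n = (Station 1→Station 2) × (Station 1→Station 3) = (-117328.4, 131044.4, -159164).
So ∂z/∂E = −n_x/n_z = −0.73715 and ∂z/∂N = −n_y/n_z = 0.82333.
Intercept c from Station 1: 340.9 + 238.10 − 146.55 = 432.45.
At (306, 349): z_contact = −225.57 + 287.34 + 432.45 = 494.22 m.
Depth below ground = 769.5 − 494.22 = 275.3 m.

275.3 m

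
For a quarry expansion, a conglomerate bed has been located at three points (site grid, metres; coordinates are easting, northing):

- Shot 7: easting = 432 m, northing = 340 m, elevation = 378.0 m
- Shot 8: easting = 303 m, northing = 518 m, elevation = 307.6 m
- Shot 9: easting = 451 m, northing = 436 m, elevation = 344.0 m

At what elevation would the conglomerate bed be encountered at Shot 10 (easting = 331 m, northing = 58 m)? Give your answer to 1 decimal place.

475.9 m

Let the plane be z = a·easting + b·northing + c.
Shot 8−Shot 7: −129a + 178b = −70.4;  Shot 9−Shot 7: 19a + 96b = −34.
Solving gives a = 0.04481, b = −0.36303.
Then c = 378 − a·432 − b·340 = 482.08.
At (331, 58): z = 14.8 − 21.1 + 482.08 = 475.9 m.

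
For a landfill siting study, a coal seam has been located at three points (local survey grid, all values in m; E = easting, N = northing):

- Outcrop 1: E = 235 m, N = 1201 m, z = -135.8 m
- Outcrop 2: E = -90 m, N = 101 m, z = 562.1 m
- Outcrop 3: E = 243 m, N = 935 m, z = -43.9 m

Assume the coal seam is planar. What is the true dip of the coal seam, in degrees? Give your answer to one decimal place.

Let the plane be z = a·E + b·N + c.
Outcrop 2−Outcrop 1: −325a − 1100b = 697.9;  Outcrop 3−Outcrop 1: 8a − 266b = 91.9.
Solving gives a = −0.88768, b = −0.37219.
Gradient magnitude |∇z| = √(a² + b²) = √(0.78797 + 0.13852) = 0.96255.
True dip = arctan(0.96255) = 43.9°, dipping toward ENE (azimuth ≈ 067°).

43.9°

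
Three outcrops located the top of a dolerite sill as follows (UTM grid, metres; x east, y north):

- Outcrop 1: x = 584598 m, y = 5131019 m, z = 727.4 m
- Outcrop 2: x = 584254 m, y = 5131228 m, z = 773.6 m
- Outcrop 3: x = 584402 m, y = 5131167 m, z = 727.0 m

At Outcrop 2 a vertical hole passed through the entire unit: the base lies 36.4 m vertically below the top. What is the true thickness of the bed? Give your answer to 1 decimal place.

Let the plane be z = a·x + b·y + c.
Outcrop 2−Outcrop 1: −344a + 209b = 46.2;  Outcrop 3−Outcrop 1: −196a + 148b = −0.4.
Solving gives a = −0.69574, b = −0.92409.
|∇z| = √(a²+b²) = 1.15671, so dip δ = arctan(1.15671) = 49.16°.
True thickness = vertical thickness × cos δ = 36.4 × cos 49.16° = 23.8 m.

23.8 m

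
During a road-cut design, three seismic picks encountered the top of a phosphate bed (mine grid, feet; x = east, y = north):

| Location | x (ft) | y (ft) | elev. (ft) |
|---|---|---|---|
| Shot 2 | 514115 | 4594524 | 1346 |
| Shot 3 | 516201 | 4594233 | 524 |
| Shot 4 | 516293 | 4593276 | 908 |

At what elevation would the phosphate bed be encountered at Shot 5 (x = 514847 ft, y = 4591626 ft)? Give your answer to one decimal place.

Let the plane be z = a·x + b·y + c.
Shot 3−Shot 2: 2086a − 291b = −822;  Shot 4−Shot 2: 2178a − 1248b = −438.
Solving gives a = −0.456148421, b = −0.445105177.
Then c = 1346 − a·514115 − b·4594524 = 2280905.17.
At (514847, 4591626): z = −234846.6 − 2043756.5 + 2280905.17 = 2302.0 ft.

2302.0 ft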